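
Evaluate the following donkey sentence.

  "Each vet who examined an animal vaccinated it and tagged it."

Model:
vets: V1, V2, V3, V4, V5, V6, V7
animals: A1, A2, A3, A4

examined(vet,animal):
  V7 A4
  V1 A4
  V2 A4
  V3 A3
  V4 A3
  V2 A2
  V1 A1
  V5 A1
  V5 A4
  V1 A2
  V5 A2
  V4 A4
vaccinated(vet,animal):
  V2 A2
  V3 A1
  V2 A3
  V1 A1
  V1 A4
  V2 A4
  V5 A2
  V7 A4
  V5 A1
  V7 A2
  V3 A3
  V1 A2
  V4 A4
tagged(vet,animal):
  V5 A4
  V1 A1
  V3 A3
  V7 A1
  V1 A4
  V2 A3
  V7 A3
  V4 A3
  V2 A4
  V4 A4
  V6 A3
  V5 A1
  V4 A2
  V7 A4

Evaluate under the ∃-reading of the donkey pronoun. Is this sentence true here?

"it" takes "an animal" as antecedent — a donkey pronoun bound across the clause boundary.
Weak reading: every vet v with some examined-animal has at least one examined-animal a such that vaccinated(v,a) ∧ tagged(v,a).
Per vet: V1:✓  V2:✓  V3:✓  V4:✓  V5:✓  V7:✓
Every vet in the restrictor has a witness.

True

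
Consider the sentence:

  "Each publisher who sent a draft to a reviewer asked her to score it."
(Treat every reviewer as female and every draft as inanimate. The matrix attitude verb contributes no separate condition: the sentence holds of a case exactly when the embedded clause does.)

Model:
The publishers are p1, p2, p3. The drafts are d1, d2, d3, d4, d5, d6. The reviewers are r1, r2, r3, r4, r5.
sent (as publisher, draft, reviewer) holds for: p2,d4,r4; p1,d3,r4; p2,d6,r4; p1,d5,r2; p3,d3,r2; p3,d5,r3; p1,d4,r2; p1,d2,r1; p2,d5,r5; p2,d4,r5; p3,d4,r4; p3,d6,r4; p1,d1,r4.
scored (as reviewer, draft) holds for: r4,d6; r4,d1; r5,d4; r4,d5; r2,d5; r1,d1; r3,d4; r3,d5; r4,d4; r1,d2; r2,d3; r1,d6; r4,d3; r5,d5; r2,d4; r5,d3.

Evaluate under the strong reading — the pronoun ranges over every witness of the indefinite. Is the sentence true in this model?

True

"her" takes "a reviewer" as antecedent and "it" takes "a draft"; both are donkey pronouns co-varying with the restrictor.
Strong reading: for every (p,d,r) with sent(p,d,r), scored(r,d).
Restrictor triples: (p1,d1,r4)→scored(r4,d1) ✓  (p1,d2,r1)→scored(r1,d2) ✓  (p1,d3,r4)→scored(r4,d3) ✓  (p1,d4,r2)→scored(r2,d4) ✓  (p1,d5,r2)→scored(r2,d5) ✓  (p2,d4,r4)→scored(r4,d4) ✓  (p2,d4,r5)→scored(r5,d4) ✓  (p2,d5,r5)→scored(r5,d5) ✓  (p2,d6,r4)→scored(r4,d6) ✓  (p3,d3,r2)→scored(r2,d3) ✓  (p3,d4,r4)→scored(r4,d4) ✓  (p3,d5,r3)→scored(r3,d5) ✓  (p3,d6,r4)→scored(r4,d6) ✓
Every restrictor triple satisfies the scope.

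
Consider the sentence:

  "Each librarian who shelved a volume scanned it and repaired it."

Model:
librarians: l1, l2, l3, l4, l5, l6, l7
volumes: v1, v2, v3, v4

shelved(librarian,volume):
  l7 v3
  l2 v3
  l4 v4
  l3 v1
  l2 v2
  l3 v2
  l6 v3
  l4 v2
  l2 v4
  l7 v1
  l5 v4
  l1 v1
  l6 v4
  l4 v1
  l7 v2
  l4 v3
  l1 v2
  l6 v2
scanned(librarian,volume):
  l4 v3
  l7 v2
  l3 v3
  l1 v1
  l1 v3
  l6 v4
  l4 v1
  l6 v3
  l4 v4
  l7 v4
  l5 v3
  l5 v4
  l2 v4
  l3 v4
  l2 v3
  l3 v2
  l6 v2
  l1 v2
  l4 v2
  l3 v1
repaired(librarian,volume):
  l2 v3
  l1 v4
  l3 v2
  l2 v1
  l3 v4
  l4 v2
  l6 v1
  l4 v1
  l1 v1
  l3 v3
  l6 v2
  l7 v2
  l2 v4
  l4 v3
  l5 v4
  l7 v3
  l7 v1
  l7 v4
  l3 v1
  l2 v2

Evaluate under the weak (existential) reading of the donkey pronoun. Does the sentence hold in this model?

True

"it" takes "a volume" as antecedent — a donkey pronoun bound across the clause boundary.
Weak reading: every librarian l with some shelved-volume has at least one shelved-volume v such that scanned(l,v) ∧ repaired(l,v).
Per librarian: l1:✓  l2:✓  l3:✓  l4:✓  l5:✓  l6:✓  l7:✓
Every librarian in the restrictor has a witness.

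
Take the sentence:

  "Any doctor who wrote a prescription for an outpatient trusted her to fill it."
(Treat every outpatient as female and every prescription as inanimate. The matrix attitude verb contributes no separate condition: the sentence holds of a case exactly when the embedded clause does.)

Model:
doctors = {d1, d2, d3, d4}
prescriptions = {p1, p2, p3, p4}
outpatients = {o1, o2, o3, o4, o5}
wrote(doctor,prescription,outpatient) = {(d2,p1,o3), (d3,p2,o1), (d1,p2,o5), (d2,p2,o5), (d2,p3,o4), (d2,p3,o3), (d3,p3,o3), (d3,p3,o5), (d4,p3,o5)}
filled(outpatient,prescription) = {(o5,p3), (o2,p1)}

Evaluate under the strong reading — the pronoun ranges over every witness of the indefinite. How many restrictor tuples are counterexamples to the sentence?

"her" takes "an outpatient" as antecedent and "it" takes "a prescription"; both are donkey pronouns co-varying with the restrictor.
Strong reading: for every (d,p,o) with wrote(d,p,o), filled(o,p).
Restrictor triples: (d1,p2,o5)→filled(o5,p2) ✗  (d2,p1,o3)→filled(o3,p1) ✗  (d2,p2,o5)→filled(o5,p2) ✗  (d2,p3,o3)→filled(o3,p3) ✗  (d2,p3,o4)→filled(o4,p3) ✗  (d3,p2,o1)→filled(o1,p2) ✗  (d3,p3,o3)→filled(o3,p3) ✗  (d3,p3,o5)→filled(o5,p3) ✓  (d4,p3,o5)→filled(o5,p3) ✓
Counterexamples (restrictor triples failing the scope): 7.

7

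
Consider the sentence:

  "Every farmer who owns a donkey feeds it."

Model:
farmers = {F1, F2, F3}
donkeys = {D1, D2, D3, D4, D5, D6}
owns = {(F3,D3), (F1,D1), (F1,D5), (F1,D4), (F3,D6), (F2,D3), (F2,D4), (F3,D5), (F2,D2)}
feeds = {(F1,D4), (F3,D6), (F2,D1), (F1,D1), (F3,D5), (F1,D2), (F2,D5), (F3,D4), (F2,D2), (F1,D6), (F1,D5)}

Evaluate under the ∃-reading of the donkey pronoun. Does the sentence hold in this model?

"it" takes "a donkey" as antecedent — a donkey pronoun bound across the clause boundary.
Weak reading: every farmer f with some owns-donkey has at least one owns-donkey d such that feeds(f,d).
Per farmer: F1:✓  F2:✓  F3:✓
Every farmer in the restrictor has a witness.

True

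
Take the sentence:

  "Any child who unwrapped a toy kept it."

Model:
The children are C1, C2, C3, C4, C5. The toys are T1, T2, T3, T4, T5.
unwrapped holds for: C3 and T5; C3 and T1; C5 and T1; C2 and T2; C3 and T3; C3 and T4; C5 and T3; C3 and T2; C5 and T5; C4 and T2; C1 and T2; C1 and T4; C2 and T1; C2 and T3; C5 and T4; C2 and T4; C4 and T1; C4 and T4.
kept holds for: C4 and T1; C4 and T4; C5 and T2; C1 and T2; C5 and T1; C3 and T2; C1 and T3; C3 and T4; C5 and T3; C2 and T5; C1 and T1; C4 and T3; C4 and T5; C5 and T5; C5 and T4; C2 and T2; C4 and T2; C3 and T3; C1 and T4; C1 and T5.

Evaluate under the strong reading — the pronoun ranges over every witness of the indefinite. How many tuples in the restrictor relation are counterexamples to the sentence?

5

"it" takes "a toy" as antecedent — a donkey pronoun bound across the clause boundary.
Strong reading: for every (c,t) with unwrapped(c,t), kept(c,t).
Restrictor pairs: (C1,T2) ✓  (C1,T4) ✓  (C2,T1) ✗  (C2,T2) ✓  (C2,T3) ✗  (C2,T4) ✗  (C3,T1) ✗  (C3,T2) ✓  (C3,T3) ✓  (C3,T4) ✓  (C3,T5) ✗  (C4,T1) ✓  (C4,T2) ✓  (C4,T4) ✓  (C5,T1) ✓  (C5,T3) ✓  (C5,T4) ✓  (C5,T5) ✓
Counterexamples (restrictor pairs failing the scope): 5.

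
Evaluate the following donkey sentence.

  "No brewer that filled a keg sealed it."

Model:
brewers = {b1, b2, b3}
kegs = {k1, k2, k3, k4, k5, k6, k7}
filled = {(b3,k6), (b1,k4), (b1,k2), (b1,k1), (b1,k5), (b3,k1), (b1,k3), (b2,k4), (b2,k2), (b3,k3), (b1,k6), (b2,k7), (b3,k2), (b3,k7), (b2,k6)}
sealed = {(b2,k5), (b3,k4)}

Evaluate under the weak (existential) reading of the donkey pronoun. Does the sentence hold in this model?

True

"it" takes "a keg" as antecedent — a donkey pronoun bound across the clause boundary.
Truth condition: for no (b,k) with filled(b,k) does sealed(b,k) hold.
Restrictor pairs — does the scope hold? (b1,k1):fails  (b1,k2):fails  (b1,k3):fails  (b1,k4):fails  (b1,k5):fails  (b1,k6):fails  (b2,k2):fails  (b2,k4):fails  (b2,k6):fails  (b2,k7):fails  (b3,k1):fails  (b3,k2):fails  (b3,k3):fails  (b3,k6):fails  (b3,k7):fails
Scope holds for no restrictor pair, so the sentence is true.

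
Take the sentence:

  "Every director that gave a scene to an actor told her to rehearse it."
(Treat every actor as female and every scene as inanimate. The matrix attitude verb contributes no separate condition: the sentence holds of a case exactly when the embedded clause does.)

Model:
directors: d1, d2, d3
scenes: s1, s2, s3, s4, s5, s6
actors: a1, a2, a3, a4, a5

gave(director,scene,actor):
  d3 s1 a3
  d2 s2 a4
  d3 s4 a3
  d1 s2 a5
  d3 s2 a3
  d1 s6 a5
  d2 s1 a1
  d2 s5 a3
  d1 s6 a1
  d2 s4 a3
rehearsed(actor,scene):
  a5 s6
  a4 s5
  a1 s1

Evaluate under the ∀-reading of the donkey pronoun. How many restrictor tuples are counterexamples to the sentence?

8

"her" takes "an actor" as antecedent and "it" takes "a scene"; both are donkey pronouns co-varying with the restrictor.
Strong reading: for every (d,s,a) with gave(d,s,a), rehearsed(a,s).
Restrictor triples: (d1,s2,a5)→rehearsed(a5,s2) ✗  (d1,s6,a1)→rehearsed(a1,s6) ✗  (d1,s6,a5)→rehearsed(a5,s6) ✓  (d2,s1,a1)→rehearsed(a1,s1) ✓  (d2,s2,a4)→rehearsed(a4,s2) ✗  (d2,s4,a3)→rehearsed(a3,s4) ✗  (d2,s5,a3)→rehearsed(a3,s5) ✗  (d3,s1,a3)→rehearsed(a3,s1) ✗  (d3,s2,a3)→rehearsed(a3,s2) ✗  (d3,s4,a3)→rehearsed(a3,s4) ✗
Counterexamples (restrictor triples failing the scope): 8.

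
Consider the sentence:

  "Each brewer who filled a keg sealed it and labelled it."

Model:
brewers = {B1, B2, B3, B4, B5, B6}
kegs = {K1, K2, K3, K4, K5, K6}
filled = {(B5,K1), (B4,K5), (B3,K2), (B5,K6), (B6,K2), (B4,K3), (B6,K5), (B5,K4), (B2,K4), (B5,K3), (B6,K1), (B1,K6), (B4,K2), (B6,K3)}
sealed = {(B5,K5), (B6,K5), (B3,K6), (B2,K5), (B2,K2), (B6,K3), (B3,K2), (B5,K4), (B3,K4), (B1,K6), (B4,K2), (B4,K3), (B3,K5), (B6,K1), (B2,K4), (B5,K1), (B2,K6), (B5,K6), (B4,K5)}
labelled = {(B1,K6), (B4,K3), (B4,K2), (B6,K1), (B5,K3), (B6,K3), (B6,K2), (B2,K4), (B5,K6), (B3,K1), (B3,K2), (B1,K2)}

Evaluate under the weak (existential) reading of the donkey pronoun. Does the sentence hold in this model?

True

"it" takes "a keg" as antecedent — a donkey pronoun bound across the clause boundary.
Weak reading: every brewer b with some filled-keg has at least one filled-keg k such that sealed(b,k) ∧ labelled(b,k).
Per brewer: B1:✓  B2:✓  B3:✓  B4:✓  B5:✓  B6:✓
Every brewer in the restrictor has a witness.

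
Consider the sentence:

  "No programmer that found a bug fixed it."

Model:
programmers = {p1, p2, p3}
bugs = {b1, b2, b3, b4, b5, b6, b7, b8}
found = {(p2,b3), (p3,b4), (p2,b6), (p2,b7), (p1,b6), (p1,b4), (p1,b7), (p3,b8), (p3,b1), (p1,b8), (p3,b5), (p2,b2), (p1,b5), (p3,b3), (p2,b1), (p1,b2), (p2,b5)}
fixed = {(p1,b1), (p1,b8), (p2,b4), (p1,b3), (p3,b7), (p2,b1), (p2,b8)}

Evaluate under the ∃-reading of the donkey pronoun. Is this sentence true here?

"it" takes "a bug" as antecedent — a donkey pronoun bound across the clause boundary.
Truth condition: for no (p,b) with found(p,b) does fixed(p,b) hold.
Restrictor pairs — does the scope hold? (p1,b2):fails  (p1,b4):fails  (p1,b5):fails  (p1,b6):fails  (p1,b7):fails  (p1,b8):holds  (p2,b1):holds  (p2,b2):fails  (p2,b3):fails  (p2,b5):fails  (p2,b6):fails  (p2,b7):fails  (p3,b1):fails  (p3,b3):fails  (p3,b4):fails  (p3,b5):fails  (p3,b8):fails
Scope holds for 2 pair(s), so the sentence is false.

False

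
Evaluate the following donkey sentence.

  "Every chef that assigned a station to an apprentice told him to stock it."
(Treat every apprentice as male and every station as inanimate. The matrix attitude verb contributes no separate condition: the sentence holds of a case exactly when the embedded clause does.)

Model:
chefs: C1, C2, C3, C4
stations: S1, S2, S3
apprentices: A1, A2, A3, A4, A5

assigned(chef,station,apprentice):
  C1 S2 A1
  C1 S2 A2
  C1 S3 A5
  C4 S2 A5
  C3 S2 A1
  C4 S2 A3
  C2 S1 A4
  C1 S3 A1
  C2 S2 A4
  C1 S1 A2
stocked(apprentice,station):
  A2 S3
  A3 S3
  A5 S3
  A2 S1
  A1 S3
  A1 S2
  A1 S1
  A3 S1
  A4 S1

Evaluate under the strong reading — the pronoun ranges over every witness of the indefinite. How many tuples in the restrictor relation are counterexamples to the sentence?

4

"him" takes "an apprentice" as antecedent and "it" takes "a station"; both are donkey pronouns co-varying with the restrictor.
Strong reading: for every (c,s,a) with assigned(c,s,a), stocked(a,s).
Restrictor triples: (C1,S1,A2)→stocked(A2,S1) ✓  (C1,S2,A1)→stocked(A1,S2) ✓  (C1,S2,A2)→stocked(A2,S2) ✗  (C1,S3,A1)→stocked(A1,S3) ✓  (C1,S3,A5)→stocked(A5,S3) ✓  (C2,S1,A4)→stocked(A4,S1) ✓  (C2,S2,A4)→stocked(A4,S2) ✗  (C3,S2,A1)→stocked(A1,S2) ✓  (C4,S2,A3)→stocked(A3,S2) ✗  (C4,S2,A5)→stocked(A5,S2) ✗
Counterexamples (restrictor triples failing the scope): 4.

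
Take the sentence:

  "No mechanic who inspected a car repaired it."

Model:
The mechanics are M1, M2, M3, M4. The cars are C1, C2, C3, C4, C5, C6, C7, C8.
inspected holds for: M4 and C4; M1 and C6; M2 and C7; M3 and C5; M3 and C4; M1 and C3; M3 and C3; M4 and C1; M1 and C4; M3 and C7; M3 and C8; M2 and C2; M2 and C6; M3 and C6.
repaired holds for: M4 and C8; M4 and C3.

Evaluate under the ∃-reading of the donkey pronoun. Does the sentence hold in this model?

"it" takes "a car" as antecedent — a donkey pronoun bound across the clause boundary.
Truth condition: for no (m,c) with inspected(m,c) does repaired(m,c) hold.
Restrictor pairs — does the scope hold? (M1,C3):fails  (M1,C4):fails  (M1,C6):fails  (M2,C2):fails  (M2,C6):fails  (M2,C7):fails  (M3,C3):fails  (M3,C4):fails  (M3,C5):fails  (M3,C6):fails  (M3,C7):fails  (M3,C8):fails  (M4,C1):fails  (M4,C4):fails
Scope holds for no restrictor pair, so the sentence is true.

True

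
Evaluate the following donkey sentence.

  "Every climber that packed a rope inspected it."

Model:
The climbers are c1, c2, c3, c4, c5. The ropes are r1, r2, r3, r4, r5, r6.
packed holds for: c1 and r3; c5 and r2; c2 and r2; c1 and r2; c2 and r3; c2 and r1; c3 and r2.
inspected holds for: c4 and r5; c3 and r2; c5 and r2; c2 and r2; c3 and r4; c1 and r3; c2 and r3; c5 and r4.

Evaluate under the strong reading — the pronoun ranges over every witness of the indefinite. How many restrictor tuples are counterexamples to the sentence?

"it" takes "a rope" as antecedent — a donkey pronoun bound across the clause boundary.
Strong reading: for every (c,r) with packed(c,r), inspected(c,r).
Restrictor pairs: (c1,r2) ✗  (c1,r3) ✓  (c2,r1) ✗  (c2,r2) ✓  (c2,r3) ✓  (c3,r2) ✓  (c5,r2) ✓
Counterexamples (restrictor pairs failing the scope): 2.

2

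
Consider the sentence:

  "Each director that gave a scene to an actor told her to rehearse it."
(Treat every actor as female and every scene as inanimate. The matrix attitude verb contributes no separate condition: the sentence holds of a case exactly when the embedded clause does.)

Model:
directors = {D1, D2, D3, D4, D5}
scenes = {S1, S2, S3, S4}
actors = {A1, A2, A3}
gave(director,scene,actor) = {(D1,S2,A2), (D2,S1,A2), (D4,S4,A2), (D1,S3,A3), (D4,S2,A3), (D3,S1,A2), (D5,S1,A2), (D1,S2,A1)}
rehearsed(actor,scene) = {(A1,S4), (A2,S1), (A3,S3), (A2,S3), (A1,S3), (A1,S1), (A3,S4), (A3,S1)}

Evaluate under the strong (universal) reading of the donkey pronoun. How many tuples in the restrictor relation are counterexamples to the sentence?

4

"her" takes "an actor" as antecedent and "it" takes "a scene"; both are donkey pronouns co-varying with the restrictor.
Strong reading: for every (d,s,a) with gave(d,s,a), rehearsed(a,s).
Restrictor triples: (D1,S2,A1)→rehearsed(A1,S2) ✗  (D1,S2,A2)→rehearsed(A2,S2) ✗  (D1,S3,A3)→rehearsed(A3,S3) ✓  (D2,S1,A2)→rehearsed(A2,S1) ✓  (D3,S1,A2)→rehearsed(A2,S1) ✓  (D4,S2,A3)→rehearsed(A3,S2) ✗  (D4,S4,A2)→rehearsed(A2,S4) ✗  (D5,S1,A2)→rehearsed(A2,S1) ✓
Counterexamples (restrictor triples failing the scope): 4.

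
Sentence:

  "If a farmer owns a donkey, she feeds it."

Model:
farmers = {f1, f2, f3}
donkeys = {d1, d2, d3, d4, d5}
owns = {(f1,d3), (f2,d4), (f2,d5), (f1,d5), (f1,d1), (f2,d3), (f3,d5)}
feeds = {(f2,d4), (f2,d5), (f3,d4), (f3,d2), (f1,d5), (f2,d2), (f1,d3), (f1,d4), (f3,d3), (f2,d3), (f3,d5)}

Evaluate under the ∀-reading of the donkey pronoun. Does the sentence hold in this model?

False

"it" takes "a donkey" as antecedent — a donkey pronoun bound across the clause boundary.
Strong reading: for every (f,d) with owns(f,d), feeds(f,d).
Restrictor pairs: (f1,d1) ✗  (f1,d3) ✓  (f1,d5) ✓  (f2,d3) ✓  (f2,d4) ✓  (f2,d5) ✓  (f3,d5) ✓
Counterexample: (f1,d1) is in owns but fails the scope.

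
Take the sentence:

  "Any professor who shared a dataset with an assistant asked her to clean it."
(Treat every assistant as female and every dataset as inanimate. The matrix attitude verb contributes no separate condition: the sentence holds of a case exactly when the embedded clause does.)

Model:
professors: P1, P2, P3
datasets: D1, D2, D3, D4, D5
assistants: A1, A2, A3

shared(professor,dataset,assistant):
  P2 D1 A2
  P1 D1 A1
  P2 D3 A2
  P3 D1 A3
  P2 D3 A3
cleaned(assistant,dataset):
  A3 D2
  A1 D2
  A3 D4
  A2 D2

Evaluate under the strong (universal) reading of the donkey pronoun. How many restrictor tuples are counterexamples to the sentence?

"her" takes "an assistant" as antecedent and "it" takes "a dataset"; both are donkey pronouns co-varying with the restrictor.
Strong reading: for every (p,d,a) with shared(p,d,a), cleaned(a,d).
Restrictor triples: (P1,D1,A1)→cleaned(A1,D1) ✗  (P2,D1,A2)→cleaned(A2,D1) ✗  (P2,D3,A2)→cleaned(A2,D3) ✗  (P2,D3,A3)→cleaned(A3,D3) ✗  (P3,D1,A3)→cleaned(A3,D1) ✗
Counterexamples (restrictor triples failing the scope): 5.

5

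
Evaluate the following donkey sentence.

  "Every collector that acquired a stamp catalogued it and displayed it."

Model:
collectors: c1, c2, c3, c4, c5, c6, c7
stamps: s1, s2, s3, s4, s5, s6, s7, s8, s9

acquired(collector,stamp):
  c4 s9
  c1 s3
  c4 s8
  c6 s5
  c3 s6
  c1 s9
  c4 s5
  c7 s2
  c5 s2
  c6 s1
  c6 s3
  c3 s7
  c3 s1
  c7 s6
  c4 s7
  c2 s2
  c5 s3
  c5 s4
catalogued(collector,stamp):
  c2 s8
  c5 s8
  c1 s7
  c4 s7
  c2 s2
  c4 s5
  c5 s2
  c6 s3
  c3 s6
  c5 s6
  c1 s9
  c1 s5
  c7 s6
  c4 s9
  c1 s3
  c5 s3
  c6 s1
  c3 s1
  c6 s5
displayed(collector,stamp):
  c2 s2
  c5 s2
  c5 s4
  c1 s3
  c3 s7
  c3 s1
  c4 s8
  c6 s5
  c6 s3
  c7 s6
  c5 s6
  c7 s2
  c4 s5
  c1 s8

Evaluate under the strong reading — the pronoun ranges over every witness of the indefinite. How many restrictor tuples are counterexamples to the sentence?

10

"it" takes "a stamp" as antecedent — a donkey pronoun bound across the clause boundary.
Strong reading: for every (c,s) with acquired(c,s), catalogued(c,s) ∧ displayed(c,s).
Restrictor pairs: (c1,s3) ✓  (c1,s9) ✗  (c2,s2) ✓  (c3,s1) ✓  (c3,s6) ✗  (c3,s7) ✗  (c4,s5) ✓  (c4,s7) ✗  (c4,s8) ✗  (c4,s9) ✗  (c5,s2) ✓  (c5,s3) ✗  (c5,s4) ✗  (c6,s1) ✗  (c6,s3) ✓  (c6,s5) ✓  (c7,s2) ✗  (c7,s6) ✓
Counterexamples (restrictor pairs failing the scope): 10.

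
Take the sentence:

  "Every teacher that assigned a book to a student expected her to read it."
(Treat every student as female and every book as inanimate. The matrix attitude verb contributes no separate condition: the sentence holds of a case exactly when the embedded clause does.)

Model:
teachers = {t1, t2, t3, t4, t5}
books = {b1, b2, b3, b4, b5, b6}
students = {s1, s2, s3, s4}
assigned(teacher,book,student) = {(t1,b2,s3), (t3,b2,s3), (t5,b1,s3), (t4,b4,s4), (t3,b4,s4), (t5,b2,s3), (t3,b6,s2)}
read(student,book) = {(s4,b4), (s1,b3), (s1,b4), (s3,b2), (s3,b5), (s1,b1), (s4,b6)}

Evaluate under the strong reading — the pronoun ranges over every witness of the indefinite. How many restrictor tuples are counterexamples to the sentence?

"her" takes "a student" as antecedent and "it" takes "a book"; both are donkey pronouns co-varying with the restrictor.
Strong reading: for every (t,b,s) with assigned(t,b,s), read(s,b).
Restrictor triples: (t1,b2,s3)→read(s3,b2) ✓  (t3,b2,s3)→read(s3,b2) ✓  (t3,b4,s4)→read(s4,b4) ✓  (t3,b6,s2)→read(s2,b6) ✗  (t4,b4,s4)→read(s4,b4) ✓  (t5,b1,s3)→read(s3,b1) ✗  (t5,b2,s3)→read(s3,b2) ✓
Counterexamples (restrictor triples failing the scope): 2.

2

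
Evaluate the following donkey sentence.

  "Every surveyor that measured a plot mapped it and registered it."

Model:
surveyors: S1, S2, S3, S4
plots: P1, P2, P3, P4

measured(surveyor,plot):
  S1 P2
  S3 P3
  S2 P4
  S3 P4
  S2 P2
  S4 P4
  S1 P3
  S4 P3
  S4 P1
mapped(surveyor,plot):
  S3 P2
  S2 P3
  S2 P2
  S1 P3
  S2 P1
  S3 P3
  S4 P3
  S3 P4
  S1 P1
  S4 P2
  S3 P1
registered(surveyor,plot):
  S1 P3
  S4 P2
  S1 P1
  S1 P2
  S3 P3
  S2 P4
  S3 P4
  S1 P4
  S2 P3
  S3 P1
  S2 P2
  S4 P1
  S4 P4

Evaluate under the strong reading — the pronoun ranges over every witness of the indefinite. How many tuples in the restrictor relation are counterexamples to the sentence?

5

"it" takes "a plot" as antecedent — a donkey pronoun bound across the clause boundary.
Strong reading: for every (s,p) with measured(s,p), mapped(s,p) ∧ registered(s,p).
Restrictor pairs: (S1,P2) ✗  (S1,P3) ✓  (S2,P2) ✓  (S2,P4) ✗  (S3,P3) ✓  (S3,P4) ✓  (S4,P1) ✗  (S4,P3) ✗  (S4,P4) ✗
Counterexamples (restrictor pairs failing the scope): 5.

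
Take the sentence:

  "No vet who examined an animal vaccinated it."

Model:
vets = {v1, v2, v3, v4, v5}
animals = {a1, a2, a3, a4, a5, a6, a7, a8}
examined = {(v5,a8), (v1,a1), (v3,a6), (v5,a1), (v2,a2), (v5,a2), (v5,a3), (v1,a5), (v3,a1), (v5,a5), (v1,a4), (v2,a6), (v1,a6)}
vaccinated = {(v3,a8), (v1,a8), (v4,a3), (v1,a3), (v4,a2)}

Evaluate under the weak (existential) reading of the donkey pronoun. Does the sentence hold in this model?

True

"it" takes "an animal" as antecedent — a donkey pronoun bound across the clause boundary.
Truth condition: for no (v,a) with examined(v,a) does vaccinated(v,a) hold.
Restrictor pairs — does the scope hold? (v1,a1):fails  (v1,a4):fails  (v1,a5):fails  (v1,a6):fails  (v2,a2):fails  (v2,a6):fails  (v3,a1):fails  (v3,a6):fails  (v5,a1):fails  (v5,a2):fails  (v5,a3):fails  (v5,a5):fails  (v5,a8):fails
Scope holds for no restrictor pair, so the sentence is true.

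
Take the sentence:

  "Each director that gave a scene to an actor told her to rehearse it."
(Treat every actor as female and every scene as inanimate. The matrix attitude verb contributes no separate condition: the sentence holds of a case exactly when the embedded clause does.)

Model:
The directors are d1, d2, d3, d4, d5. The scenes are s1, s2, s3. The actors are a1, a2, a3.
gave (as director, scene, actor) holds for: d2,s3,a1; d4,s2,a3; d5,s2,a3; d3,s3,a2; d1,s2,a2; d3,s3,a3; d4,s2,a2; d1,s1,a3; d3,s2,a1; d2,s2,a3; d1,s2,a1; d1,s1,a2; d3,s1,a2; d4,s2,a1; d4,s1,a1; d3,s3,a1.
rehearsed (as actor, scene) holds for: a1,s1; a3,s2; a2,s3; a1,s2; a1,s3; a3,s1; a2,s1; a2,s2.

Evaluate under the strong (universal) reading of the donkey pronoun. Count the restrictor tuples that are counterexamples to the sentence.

1

"her" takes "an actor" as antecedent and "it" takes "a scene"; both are donkey pronouns co-varying with the restrictor.
Strong reading: for every (d,s,a) with gave(d,s,a), rehearsed(a,s).
Restrictor triples: (d1,s1,a2)→rehearsed(a2,s1) ✓  (d1,s1,a3)→rehearsed(a3,s1) ✓  (d1,s2,a1)→rehearsed(a1,s2) ✓  (d1,s2,a2)→rehearsed(a2,s2) ✓  (d2,s2,a3)→rehearsed(a3,s2) ✓  (d2,s3,a1)→rehearsed(a1,s3) ✓  (d3,s1,a2)→rehearsed(a2,s1) ✓  (d3,s2,a1)→rehearsed(a1,s2) ✓  (d3,s3,a1)→rehearsed(a1,s3) ✓  (d3,s3,a2)→rehearsed(a2,s3) ✓  (d3,s3,a3)→rehearsed(a3,s3) ✗  (d4,s1,a1)→rehearsed(a1,s1) ✓  (d4,s2,a1)→rehearsed(a1,s2) ✓  (d4,s2,a2)→rehearsed(a2,s2) ✓  (d4,s2,a3)→rehearsed(a3,s2) ✓  (d5,s2,a3)→rehearsed(a3,s2) ✓
Counterexamples (restrictor triples failing the scope): 1.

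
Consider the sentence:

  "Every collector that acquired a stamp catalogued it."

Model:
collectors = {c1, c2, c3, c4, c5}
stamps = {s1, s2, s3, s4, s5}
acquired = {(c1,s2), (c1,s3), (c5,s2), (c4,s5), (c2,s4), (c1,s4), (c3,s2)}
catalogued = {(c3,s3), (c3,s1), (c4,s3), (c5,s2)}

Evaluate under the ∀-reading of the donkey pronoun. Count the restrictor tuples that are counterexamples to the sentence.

6

"it" takes "a stamp" as antecedent — a donkey pronoun bound across the clause boundary.
Strong reading: for every (c,s) with acquired(c,s), catalogued(c,s).
Restrictor pairs: (c1,s2) ✗  (c1,s3) ✗  (c1,s4) ✗  (c2,s4) ✗  (c3,s2) ✗  (c4,s5) ✗  (c5,s2) ✓
Counterexamples (restrictor pairs failing the scope): 6.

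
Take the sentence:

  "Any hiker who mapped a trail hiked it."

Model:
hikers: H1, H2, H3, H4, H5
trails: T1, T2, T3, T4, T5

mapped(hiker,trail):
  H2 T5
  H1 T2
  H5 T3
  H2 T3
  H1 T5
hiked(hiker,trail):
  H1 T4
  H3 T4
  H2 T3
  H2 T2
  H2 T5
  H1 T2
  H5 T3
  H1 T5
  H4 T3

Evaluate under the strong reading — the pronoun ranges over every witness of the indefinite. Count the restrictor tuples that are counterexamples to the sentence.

"it" takes "a trail" as antecedent — a donkey pronoun bound across the clause boundary.
Strong reading: for every (h,t) with mapped(h,t), hiked(h,t).
Restrictor pairs: (H1,T2) ✓  (H1,T5) ✓  (H2,T3) ✓  (H2,T5) ✓  (H5,T3) ✓
Counterexamples (restrictor pairs failing the scope): 0.

0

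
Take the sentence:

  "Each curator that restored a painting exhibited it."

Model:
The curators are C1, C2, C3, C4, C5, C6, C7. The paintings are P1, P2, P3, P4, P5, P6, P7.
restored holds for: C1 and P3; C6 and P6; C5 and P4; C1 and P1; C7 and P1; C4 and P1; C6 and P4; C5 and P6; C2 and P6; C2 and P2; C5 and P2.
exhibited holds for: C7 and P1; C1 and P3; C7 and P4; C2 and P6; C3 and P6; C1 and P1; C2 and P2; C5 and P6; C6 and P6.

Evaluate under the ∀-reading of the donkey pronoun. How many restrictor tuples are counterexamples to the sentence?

"it" takes "a painting" as antecedent — a donkey pronoun bound across the clause boundary.
Strong reading: for every (c,p) with restored(c,p), exhibited(c,p).
Restrictor pairs: (C1,P1) ✓  (C1,P3) ✓  (C2,P2) ✓  (C2,P6) ✓  (C4,P1) ✗  (C5,P2) ✗  (C5,P4) ✗  (C5,P6) ✓  (C6,P4) ✗  (C6,P6) ✓  (C7,P1) ✓
Counterexamples (restrictor pairs failing the scope): 4.

4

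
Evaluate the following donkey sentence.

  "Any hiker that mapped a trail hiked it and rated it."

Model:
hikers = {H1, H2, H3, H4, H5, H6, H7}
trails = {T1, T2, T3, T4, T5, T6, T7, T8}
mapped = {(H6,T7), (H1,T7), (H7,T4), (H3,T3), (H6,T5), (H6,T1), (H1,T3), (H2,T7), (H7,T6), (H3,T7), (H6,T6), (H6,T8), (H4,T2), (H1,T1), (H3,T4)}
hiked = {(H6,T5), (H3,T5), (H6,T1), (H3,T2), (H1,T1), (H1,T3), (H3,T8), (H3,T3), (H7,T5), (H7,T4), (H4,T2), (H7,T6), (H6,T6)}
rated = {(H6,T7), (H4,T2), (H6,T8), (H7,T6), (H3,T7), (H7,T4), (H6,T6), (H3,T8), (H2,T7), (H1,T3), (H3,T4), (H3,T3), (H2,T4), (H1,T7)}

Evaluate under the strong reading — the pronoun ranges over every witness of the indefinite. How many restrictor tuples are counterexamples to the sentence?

9

"it" takes "a trail" as antecedent — a donkey pronoun bound across the clause boundary.
Strong reading: for every (h,t) with mapped(h,t), hiked(h,t) ∧ rated(h,t).
Restrictor pairs: (H1,T1) ✗  (H1,T3) ✓  (H1,T7) ✗  (H2,T7) ✗  (H3,T3) ✓  (H3,T4) ✗  (H3,T7) ✗  (H4,T2) ✓  (H6,T1) ✗  (H6,T5) ✗  (H6,T6) ✓  (H6,T7) ✗  (H6,T8) ✗  (H7,T4) ✓  (H7,T6) ✓
Counterexamples (restrictor pairs failing the scope): 9.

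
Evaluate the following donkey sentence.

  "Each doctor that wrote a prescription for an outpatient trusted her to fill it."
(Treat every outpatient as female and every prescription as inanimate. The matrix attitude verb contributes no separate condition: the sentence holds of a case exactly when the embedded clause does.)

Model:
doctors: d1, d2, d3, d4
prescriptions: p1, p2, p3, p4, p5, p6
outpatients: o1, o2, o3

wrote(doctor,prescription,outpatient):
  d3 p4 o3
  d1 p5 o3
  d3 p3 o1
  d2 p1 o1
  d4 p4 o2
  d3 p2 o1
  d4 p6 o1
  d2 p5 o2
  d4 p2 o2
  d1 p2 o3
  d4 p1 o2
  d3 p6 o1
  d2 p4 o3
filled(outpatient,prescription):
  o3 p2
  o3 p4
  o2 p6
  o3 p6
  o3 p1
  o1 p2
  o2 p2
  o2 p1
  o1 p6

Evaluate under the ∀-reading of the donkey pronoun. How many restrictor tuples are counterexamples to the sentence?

5

"her" takes "an outpatient" as antecedent and "it" takes "a prescription"; both are donkey pronouns co-varying with the restrictor.
Strong reading: for every (d,p,o) with wrote(d,p,o), filled(o,p).
Restrictor triples: (d1,p2,o3)→filled(o3,p2) ✓  (d1,p5,o3)→filled(o3,p5) ✗  (d2,p1,o1)→filled(o1,p1) ✗  (d2,p4,o3)→filled(o3,p4) ✓  (d2,p5,o2)→filled(o2,p5) ✗  (d3,p2,o1)→filled(o1,p2) ✓  (d3,p3,o1)→filled(o1,p3) ✗  (d3,p4,o3)→filled(o3,p4) ✓  (d3,p6,o1)→filled(o1,p6) ✓  (d4,p1,o2)→filled(o2,p1) ✓  (d4,p2,o2)→filled(o2,p2) ✓  (d4,p4,o2)→filled(o2,p4) ✗  (d4,p6,o1)→filled(o1,p6) ✓
Counterexamples (restrictor triples failing the scope): 5.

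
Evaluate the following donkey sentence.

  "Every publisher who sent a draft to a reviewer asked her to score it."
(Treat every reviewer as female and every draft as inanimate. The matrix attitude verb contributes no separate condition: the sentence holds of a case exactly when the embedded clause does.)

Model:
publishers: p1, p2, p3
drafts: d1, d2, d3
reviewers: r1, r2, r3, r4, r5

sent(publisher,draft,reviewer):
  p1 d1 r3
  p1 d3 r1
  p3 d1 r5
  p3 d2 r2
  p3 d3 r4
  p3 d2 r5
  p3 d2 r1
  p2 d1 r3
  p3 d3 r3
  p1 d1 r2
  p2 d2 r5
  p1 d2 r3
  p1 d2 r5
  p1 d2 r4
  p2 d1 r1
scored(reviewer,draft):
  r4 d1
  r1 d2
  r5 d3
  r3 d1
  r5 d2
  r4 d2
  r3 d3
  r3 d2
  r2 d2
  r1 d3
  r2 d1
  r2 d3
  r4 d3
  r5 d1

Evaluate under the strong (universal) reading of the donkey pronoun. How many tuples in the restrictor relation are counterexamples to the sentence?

"her" takes "a reviewer" as antecedent and "it" takes "a draft"; both are donkey pronouns co-varying with the restrictor.
Strong reading: for every (p,d,r) with sent(p,d,r), scored(r,d).
Restrictor triples: (p1,d1,r2)→scored(r2,d1) ✓  (p1,d1,r3)→scored(r3,d1) ✓  (p1,d2,r3)→scored(r3,d2) ✓  (p1,d2,r4)→scored(r4,d2) ✓  (p1,d2,r5)→scored(r5,d2) ✓  (p1,d3,r1)→scored(r1,d3) ✓  (p2,d1,r1)→scored(r1,d1) ✗  (p2,d1,r3)→scored(r3,d1) ✓  (p2,d2,r5)→scored(r5,d2) ✓  (p3,d1,r5)→scored(r5,d1) ✓  (p3,d2,r1)→scored(r1,d2) ✓  (p3,d2,r2)→scored(r2,d2) ✓  (p3,d2,r5)→scored(r5,d2) ✓  (p3,d3,r3)→scored(r3,d3) ✓  (p3,d3,r4)→scored(r4,d3) ✓
Counterexamples (restrictor triples failing the scope): 1.

1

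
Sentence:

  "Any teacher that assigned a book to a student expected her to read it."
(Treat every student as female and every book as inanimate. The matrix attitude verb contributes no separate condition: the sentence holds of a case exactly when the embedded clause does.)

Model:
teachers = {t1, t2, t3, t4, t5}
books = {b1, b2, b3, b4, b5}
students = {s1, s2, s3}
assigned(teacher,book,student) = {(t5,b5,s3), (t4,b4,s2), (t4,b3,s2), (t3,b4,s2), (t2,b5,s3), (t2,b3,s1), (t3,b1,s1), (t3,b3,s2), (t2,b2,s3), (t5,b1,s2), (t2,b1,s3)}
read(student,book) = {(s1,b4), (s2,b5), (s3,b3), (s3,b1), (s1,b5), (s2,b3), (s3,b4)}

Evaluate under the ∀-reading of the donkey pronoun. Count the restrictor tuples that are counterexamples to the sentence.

"her" takes "a student" as antecedent and "it" takes "a book"; both are donkey pronouns co-varying with the restrictor.
Strong reading: for every (t,b,s) with assigned(t,b,s), read(s,b).
Restrictor triples: (t2,b1,s3)→read(s3,b1) ✓  (t2,b2,s3)→read(s3,b2) ✗  (t2,b3,s1)→read(s1,b3) ✗  (t2,b5,s3)→read(s3,b5) ✗  (t3,b1,s1)→read(s1,b1) ✗  (t3,b3,s2)→read(s2,b3) ✓  (t3,b4,s2)→read(s2,b4) ✗  (t4,b3,s2)→read(s2,b3) ✓  (t4,b4,s2)→read(s2,b4) ✗  (t5,b1,s2)→read(s2,b1) ✗  (t5,b5,s3)→read(s3,b5) ✗
Counterexamples (restrictor triples failing the scope): 8.

8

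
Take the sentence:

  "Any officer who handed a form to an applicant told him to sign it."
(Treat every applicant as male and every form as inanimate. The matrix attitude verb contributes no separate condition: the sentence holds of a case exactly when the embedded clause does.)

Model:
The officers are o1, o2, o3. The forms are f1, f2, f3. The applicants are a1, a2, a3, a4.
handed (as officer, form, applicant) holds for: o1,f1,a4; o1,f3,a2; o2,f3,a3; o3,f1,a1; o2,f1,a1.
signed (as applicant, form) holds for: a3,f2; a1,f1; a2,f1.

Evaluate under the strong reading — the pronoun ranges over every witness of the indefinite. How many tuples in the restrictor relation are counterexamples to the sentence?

3

"him" takes "an applicant" as antecedent and "it" takes "a form"; both are donkey pronouns co-varying with the restrictor.
Strong reading: for every (o,f,a) with handed(o,f,a), signed(a,f).
Restrictor triples: (o1,f1,a4)→signed(a4,f1) ✗  (o1,f3,a2)→signed(a2,f3) ✗  (o2,f1,a1)→signed(a1,f1) ✓  (o2,f3,a3)→signed(a3,f3) ✗  (o3,f1,a1)→signed(a1,f1) ✓
Counterexamples (restrictor triples failing the scope): 3.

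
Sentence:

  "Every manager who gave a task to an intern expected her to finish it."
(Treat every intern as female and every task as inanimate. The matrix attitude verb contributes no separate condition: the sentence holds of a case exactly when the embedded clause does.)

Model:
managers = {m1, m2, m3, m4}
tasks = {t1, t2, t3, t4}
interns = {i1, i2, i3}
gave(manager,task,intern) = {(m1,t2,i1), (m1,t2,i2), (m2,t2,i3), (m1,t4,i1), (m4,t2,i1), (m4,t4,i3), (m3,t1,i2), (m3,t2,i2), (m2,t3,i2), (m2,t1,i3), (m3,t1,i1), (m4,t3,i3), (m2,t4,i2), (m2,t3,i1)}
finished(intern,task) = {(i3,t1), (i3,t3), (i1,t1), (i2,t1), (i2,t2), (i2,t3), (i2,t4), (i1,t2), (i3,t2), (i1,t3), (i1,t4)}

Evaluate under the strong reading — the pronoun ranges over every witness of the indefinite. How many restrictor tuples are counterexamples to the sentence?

1

"her" takes "an intern" as antecedent and "it" takes "a task"; both are donkey pronouns co-varying with the restrictor.
Strong reading: for every (m,t,i) with gave(m,t,i), finished(i,t).
Restrictor triples: (m1,t2,i1)→finished(i1,t2) ✓  (m1,t2,i2)→finished(i2,t2) ✓  (m1,t4,i1)→finished(i1,t4) ✓  (m2,t1,i3)→finished(i3,t1) ✓  (m2,t2,i3)→finished(i3,t2) ✓  (m2,t3,i1)→finished(i1,t3) ✓  (m2,t3,i2)→finished(i2,t3) ✓  (m2,t4,i2)→finished(i2,t4) ✓  (m3,t1,i1)→finished(i1,t1) ✓  (m3,t1,i2)→finished(i2,t1) ✓  (m3,t2,i2)→finished(i2,t2) ✓  (m4,t2,i1)→finished(i1,t2) ✓  (m4,t3,i3)→finished(i3,t3) ✓  (m4,t4,i3)→finished(i3,t4) ✗
Counterexamples (restrictor triples failing the scope): 1.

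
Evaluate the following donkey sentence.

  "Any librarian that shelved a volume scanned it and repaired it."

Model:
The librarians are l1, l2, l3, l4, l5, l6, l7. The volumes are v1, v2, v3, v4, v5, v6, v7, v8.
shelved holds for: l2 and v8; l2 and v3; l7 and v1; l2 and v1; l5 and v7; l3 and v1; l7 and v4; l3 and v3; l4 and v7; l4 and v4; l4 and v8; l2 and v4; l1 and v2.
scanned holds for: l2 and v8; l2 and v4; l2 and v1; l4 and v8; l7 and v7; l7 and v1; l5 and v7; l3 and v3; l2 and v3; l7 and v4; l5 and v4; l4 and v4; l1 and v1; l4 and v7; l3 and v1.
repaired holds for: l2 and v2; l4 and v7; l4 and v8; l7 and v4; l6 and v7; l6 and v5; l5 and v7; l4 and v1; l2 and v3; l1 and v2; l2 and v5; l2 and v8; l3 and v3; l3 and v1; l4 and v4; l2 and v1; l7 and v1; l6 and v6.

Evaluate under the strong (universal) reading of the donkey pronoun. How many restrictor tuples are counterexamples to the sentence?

"it" takes "a volume" as antecedent — a donkey pronoun bound across the clause boundary.
Strong reading: for every (l,v) with shelved(l,v), scanned(l,v) ∧ repaired(l,v).
Restrictor pairs: (l1,v2) ✗  (l2,v1) ✓  (l2,v3) ✓  (l2,v4) ✗  (l2,v8) ✓  (l3,v1) ✓  (l3,v3) ✓  (l4,v4) ✓  (l4,v7) ✓  (l4,v8) ✓  (l5,v7) ✓  (l7,v1) ✓  (l7,v4) ✓
Counterexamples (restrictor pairs failing the scope): 2.

2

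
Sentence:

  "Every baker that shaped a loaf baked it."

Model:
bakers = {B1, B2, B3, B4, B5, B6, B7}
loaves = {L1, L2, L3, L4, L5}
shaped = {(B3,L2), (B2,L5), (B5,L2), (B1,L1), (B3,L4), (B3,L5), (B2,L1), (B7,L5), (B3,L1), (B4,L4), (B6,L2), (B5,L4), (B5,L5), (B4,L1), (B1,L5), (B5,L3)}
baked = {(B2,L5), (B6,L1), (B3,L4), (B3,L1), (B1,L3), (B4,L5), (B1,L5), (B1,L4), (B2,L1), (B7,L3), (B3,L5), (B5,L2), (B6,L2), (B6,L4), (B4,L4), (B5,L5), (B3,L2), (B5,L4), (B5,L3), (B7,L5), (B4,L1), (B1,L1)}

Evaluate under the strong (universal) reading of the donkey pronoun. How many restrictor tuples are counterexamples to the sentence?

"it" takes "a loaf" as antecedent — a donkey pronoun bound across the clause boundary.
Strong reading: for every (b,l) with shaped(b,l), baked(b,l).
Restrictor pairs: (B1,L1) ✓  (B1,L5) ✓  (B2,L1) ✓  (B2,L5) ✓  (B3,L1) ✓  (B3,L2) ✓  (B3,L4) ✓  (B3,L5) ✓  (B4,L1) ✓  (B4,L4) ✓  (B5,L2) ✓  (B5,L3) ✓  (B5,L4) ✓  (B5,L5) ✓  (B6,L2) ✓  (B7,L5) ✓
Counterexamples (restrictor pairs failing the scope): 0.

0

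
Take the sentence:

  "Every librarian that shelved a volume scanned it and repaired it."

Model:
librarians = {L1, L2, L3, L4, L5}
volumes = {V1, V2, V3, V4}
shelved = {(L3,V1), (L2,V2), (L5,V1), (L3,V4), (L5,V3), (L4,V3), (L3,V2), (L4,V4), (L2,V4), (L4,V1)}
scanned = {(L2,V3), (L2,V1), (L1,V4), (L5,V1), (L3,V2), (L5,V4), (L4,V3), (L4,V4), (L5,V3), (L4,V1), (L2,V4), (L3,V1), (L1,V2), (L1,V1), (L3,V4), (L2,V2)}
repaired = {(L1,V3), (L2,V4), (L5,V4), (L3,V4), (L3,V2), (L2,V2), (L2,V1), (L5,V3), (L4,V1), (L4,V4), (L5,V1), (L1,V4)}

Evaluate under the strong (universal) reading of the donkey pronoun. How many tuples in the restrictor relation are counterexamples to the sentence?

"it" takes "a volume" as antecedent — a donkey pronoun bound across the clause boundary.
Strong reading: for every (l,v) with shelved(l,v), scanned(l,v) ∧ repaired(l,v).
Restrictor pairs: (L2,V2) ✓  (L2,V4) ✓  (L3,V1) ✗  (L3,V2) ✓  (L3,V4) ✓  (L4,V1) ✓  (L4,V3) ✗  (L4,V4) ✓  (L5,V1) ✓  (L5,V3) ✓
Counterexamples (restrictor pairs failing the scope): 2.

2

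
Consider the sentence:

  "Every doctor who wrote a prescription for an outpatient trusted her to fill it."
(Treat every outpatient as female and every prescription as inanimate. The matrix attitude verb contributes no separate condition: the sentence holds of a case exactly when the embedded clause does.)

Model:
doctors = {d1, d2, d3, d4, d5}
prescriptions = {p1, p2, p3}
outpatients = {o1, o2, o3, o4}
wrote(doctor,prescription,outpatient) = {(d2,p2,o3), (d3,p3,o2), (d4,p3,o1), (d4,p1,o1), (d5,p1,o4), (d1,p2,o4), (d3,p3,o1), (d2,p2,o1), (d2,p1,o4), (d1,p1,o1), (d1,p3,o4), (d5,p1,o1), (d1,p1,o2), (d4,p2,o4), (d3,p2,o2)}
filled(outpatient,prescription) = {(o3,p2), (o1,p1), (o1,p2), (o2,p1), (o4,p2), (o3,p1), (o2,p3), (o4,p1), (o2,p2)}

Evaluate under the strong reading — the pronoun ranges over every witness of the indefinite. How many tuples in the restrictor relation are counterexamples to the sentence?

"her" takes "an outpatient" as antecedent and "it" takes "a prescription"; both are donkey pronouns co-varying with the restrictor.
Strong reading: for every (d,p,o) with wrote(d,p,o), filled(o,p).
Restrictor triples: (d1,p1,o1)→filled(o1,p1) ✓  (d1,p1,o2)→filled(o2,p1) ✓  (d1,p2,o4)→filled(o4,p2) ✓  (d1,p3,o4)→filled(o4,p3) ✗  (d2,p1,o4)→filled(o4,p1) ✓  (d2,p2,o1)→filled(o1,p2) ✓  (d2,p2,o3)→filled(o3,p2) ✓  (d3,p2,o2)→filled(o2,p2) ✓  (d3,p3,o1)→filled(o1,p3) ✗  (d3,p3,o2)→filled(o2,p3) ✓  (d4,p1,o1)→filled(o1,p1) ✓  (d4,p2,o4)→filled(o4,p2) ✓  (d4,p3,o1)→filled(o1,p3) ✗  (d5,p1,o1)→filled(o1,p1) ✓  (d5,p1,o4)→filled(o4,p1) ✓
Counterexamples (restrictor triples failing the scope): 3.

3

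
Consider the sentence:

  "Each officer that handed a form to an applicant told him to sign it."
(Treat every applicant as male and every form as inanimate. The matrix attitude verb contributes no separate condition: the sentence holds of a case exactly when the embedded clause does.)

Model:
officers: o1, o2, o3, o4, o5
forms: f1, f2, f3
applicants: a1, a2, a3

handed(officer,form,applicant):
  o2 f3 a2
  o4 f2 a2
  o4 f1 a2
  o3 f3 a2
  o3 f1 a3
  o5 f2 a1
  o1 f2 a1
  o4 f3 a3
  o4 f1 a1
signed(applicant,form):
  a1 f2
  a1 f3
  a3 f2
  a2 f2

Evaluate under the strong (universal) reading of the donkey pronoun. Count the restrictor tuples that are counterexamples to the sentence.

6

"him" takes "an applicant" as antecedent and "it" takes "a form"; both are donkey pronouns co-varying with the restrictor.
Strong reading: for every (o,f,a) with handed(o,f,a), signed(a,f).
Restrictor triples: (o1,f2,a1)→signed(a1,f2) ✓  (o2,f3,a2)→signed(a2,f3) ✗  (o3,f1,a3)→signed(a3,f1) ✗  (o3,f3,a2)→signed(a2,f3) ✗  (o4,f1,a1)→signed(a1,f1) ✗  (o4,f1,a2)→signed(a2,f1) ✗  (o4,f2,a2)→signed(a2,f2) ✓  (o4,f3,a3)→signed(a3,f3) ✗  (o5,f2,a1)→signed(a1,f2) ✓
Counterexamples (restrictor triples failing the scope): 6.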